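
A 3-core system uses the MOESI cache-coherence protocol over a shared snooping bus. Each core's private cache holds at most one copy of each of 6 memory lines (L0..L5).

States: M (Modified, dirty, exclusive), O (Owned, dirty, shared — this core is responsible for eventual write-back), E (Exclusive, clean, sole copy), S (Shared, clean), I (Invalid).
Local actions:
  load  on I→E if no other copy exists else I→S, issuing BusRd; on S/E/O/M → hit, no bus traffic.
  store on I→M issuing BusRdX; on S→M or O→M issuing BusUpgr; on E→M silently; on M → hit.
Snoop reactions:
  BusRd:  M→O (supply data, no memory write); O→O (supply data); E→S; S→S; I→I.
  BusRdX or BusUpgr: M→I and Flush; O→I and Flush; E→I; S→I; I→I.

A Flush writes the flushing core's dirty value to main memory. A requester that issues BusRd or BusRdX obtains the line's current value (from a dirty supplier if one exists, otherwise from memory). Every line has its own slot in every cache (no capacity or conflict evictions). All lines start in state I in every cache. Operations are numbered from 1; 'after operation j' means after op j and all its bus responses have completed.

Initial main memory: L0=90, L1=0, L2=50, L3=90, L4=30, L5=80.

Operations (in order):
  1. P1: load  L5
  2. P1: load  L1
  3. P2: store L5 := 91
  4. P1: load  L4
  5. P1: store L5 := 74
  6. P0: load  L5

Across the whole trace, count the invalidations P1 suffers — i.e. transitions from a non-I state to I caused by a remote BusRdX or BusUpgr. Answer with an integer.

invalidations = 1

[1] P1: load  L5 | P0:I, P1:E(80), P2:I | bus: BusRd
[2] P1: load  L1 | P0:I, P1:E(0), P2:I | bus: BusRd
[3] P2: store L5 := 91 | P0:I, P1:I, P2:M(91) | bus: BusRdX
[4] P1: load  L4 | P0:I, P1:E(30), P2:I | bus: BusRd
[5] P1: store L5 := 74 | P0:I, P1:M(74), P2:I | bus: BusRdX,Flush
[6] P0: load  L5 | P0:S(74), P1:O(74), P2:I | bus: BusRd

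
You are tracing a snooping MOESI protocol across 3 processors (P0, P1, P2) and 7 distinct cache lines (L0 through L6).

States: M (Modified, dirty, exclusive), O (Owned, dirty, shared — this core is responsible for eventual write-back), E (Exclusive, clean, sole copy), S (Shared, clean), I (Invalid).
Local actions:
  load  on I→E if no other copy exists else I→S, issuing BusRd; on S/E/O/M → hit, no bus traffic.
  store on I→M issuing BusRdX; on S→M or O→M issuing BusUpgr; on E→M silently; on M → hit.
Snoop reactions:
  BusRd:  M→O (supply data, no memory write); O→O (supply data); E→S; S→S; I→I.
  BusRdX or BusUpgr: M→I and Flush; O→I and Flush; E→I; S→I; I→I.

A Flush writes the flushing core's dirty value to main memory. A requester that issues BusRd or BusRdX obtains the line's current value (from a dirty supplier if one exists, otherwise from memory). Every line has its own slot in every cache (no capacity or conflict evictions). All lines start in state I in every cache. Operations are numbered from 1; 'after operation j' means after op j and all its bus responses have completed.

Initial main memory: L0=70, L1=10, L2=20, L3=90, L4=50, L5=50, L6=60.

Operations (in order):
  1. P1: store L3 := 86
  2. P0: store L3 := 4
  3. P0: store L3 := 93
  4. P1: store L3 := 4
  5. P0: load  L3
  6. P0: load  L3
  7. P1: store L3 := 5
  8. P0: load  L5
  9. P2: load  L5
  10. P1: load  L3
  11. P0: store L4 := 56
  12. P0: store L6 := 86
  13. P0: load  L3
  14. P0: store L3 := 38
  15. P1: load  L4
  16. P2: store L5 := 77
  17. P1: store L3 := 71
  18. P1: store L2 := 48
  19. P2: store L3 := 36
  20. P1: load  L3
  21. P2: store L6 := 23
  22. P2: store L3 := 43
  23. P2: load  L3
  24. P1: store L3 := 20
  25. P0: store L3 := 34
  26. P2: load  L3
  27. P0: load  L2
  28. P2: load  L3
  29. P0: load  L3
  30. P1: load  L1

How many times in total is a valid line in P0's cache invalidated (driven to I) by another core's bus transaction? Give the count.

invalidations = 5

step 1: P1: store L3 := 86  ⟶  IMI  (L3)  txn=BusRdX  M[L3]=90
step 2: P0: store L3 := 4  ⟶  MII  (L3)  txn=BusRdX+Flush  M[L3]=86
step 3: P0: store L3 := 93  ⟶  MII  (L3)  txn=∅  M[L3]=86
step 4: P1: store L3 := 4  ⟶  IMI  (L3)  txn=BusRdX+Flush  M[L3]=93
step 5: P0: load  L3  ⟶  SOI  (L3)  txn=BusRd  M[L3]=93
step 6: P0: load  L3  ⟶  SOI  (L3)  txn=∅  M[L3]=93
step 7: P1: store L3 := 5  ⟶  IMI  (L3)  txn=BusUpgr  M[L3]=93
step 8: P0: load  L5  ⟶  EII  (L5)  txn=BusRd  M[L5]=50
step 9: P2: load  L5  ⟶  SIS  (L5)  txn=BusRd  M[L5]=50
step 10: P1: load  L3  ⟶  IMI  (L3)  txn=∅  M[L3]=93
step 11: P0: store L4 := 56  ⟶  MII  (L4)  txn=BusRdX  M[L4]=50
step 12: P0: store L6 := 86  ⟶  MII  (L6)  txn=BusRdX  M[L6]=60
step 13: P0: load  L3  ⟶  SOI  (L3)  txn=BusRd  M[L3]=93
step 14: P0: store L3 := 38  ⟶  MII  (L3)  txn=BusUpgr+Flush  M[L3]=5
step 15: P1: load  L4  ⟶  OSI  (L4)  txn=BusRd  M[L4]=50
step 16: P2: store L5 := 77  ⟶  IIM  (L5)  txn=BusUpgr  M[L5]=50
step 17: P1: store L3 := 71  ⟶  IMI  (L3)  txn=BusRdX+Flush  M[L3]=38
step 18: P1: store L2 := 48  ⟶  IMI  (L2)  txn=BusRdX  M[L2]=20
step 19: P2: store L3 := 36  ⟶  IIM  (L3)  txn=BusRdX+Flush  M[L3]=71
step 20: P1: load  L3  ⟶  ISO  (L3)  txn=BusRd  M[L3]=71
step 21: P2: store L6 := 23  ⟶  IIM  (L6)  txn=BusRdX+Flush  M[L6]=86
step 22: P2: store L3 := 43  ⟶  IIM  (L3)  txn=BusUpgr  M[L3]=71
step 23: P2: load  L3  ⟶  IIM  (L3)  txn=∅  M[L3]=71
step 24: P1: store L3 := 20  ⟶  IMI  (L3)  txn=BusRdX+Flush  M[L3]=43
step 25: P0: store L3 := 34  ⟶  MII  (L3)  txn=BusRdX+Flush  M[L3]=20
step 26: P2: load  L3  ⟶  OIS  (L3)  txn=BusRd  M[L3]=20
step 27: P0: load  L2  ⟶  SOI  (L2)  txn=BusRd  M[L2]=20
step 28: P2: load  L3  ⟶  OIS  (L3)  txn=∅  M[L3]=20
step 29: P0: load  L3  ⟶  OIS  (L3)  txn=∅  M[L3]=20
step 30: P1: load  L1  ⟶  IEI  (L1)  txn=BusRd  M[L1]=10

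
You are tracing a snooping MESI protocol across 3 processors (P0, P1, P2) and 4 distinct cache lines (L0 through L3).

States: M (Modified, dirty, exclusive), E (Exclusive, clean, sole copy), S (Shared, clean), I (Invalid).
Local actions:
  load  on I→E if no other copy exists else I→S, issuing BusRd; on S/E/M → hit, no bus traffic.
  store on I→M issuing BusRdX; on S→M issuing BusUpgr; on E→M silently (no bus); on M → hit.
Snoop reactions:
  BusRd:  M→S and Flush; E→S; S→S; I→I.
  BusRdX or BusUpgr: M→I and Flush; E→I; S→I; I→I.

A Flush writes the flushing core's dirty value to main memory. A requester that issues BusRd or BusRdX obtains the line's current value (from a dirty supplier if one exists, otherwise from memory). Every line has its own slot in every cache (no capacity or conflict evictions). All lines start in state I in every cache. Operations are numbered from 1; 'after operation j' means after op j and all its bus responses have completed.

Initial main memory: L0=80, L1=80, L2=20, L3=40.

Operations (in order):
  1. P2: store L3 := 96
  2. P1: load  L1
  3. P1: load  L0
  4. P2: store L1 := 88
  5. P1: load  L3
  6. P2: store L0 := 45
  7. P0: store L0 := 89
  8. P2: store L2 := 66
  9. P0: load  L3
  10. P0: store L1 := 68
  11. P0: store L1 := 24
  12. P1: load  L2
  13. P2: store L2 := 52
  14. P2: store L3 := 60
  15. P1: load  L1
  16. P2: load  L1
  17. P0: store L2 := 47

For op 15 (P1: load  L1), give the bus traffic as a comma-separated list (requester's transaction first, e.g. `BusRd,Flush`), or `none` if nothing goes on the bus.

bus = BusRd,Flush

[1] P2: store L3 := 96 | P0:I, P1:I, P2:M(96) | bus: BusRdX
[2] P1: load  L1 | P0:I, P1:E(80), P2:I | bus: BusRd
[3] P1: load  L0 | P0:I, P1:E(80), P2:I | bus: BusRd
[4] P2: store L1 := 88 | P0:I, P1:I, P2:M(88) | bus: BusRdX
[5] P1: load  L3 | P0:I, P1:S(96), P2:S(96) | bus: BusRd,Flush
[6] P2: store L0 := 45 | P0:I, P1:I, P2:M(45) | bus: BusRdX
[7] P0: store L0 := 89 | P0:M(89), P1:I, P2:I | bus: BusRdX,Flush
[8] P2: store L2 := 66 | P0:I, P1:I, P2:M(66) | bus: BusRdX
[9] P0: load  L3 | P0:S(96), P1:S(96), P2:S(96) | bus: BusRd
[10] P0: store L1 := 68 | P0:M(68), P1:I, P2:I | bus: BusRdX,Flush
[11] P0: store L1 := 24 | P0:M(24), P1:I, P2:I | bus: none
[12] P1: load  L2 | P0:I, P1:S(66), P2:S(66) | bus: BusRd,Flush
[13] P2: store L2 := 52 | P0:I, P1:I, P2:M(52) | bus: BusUpgr
[14] P2: store L3 := 60 | P0:I, P1:I, P2:M(60) | bus: BusUpgr
[15] P1: load  L1 | P0:S(24), P1:S(24), P2:I | bus: BusRd,Flush
[16] P2: load  L1 | P0:S(24), P1:S(24), P2:S(24) | bus: BusRd
[17] P0: store L2 := 47 | P0:M(47), P1:I, P2:I | bus: BusRdX,Flush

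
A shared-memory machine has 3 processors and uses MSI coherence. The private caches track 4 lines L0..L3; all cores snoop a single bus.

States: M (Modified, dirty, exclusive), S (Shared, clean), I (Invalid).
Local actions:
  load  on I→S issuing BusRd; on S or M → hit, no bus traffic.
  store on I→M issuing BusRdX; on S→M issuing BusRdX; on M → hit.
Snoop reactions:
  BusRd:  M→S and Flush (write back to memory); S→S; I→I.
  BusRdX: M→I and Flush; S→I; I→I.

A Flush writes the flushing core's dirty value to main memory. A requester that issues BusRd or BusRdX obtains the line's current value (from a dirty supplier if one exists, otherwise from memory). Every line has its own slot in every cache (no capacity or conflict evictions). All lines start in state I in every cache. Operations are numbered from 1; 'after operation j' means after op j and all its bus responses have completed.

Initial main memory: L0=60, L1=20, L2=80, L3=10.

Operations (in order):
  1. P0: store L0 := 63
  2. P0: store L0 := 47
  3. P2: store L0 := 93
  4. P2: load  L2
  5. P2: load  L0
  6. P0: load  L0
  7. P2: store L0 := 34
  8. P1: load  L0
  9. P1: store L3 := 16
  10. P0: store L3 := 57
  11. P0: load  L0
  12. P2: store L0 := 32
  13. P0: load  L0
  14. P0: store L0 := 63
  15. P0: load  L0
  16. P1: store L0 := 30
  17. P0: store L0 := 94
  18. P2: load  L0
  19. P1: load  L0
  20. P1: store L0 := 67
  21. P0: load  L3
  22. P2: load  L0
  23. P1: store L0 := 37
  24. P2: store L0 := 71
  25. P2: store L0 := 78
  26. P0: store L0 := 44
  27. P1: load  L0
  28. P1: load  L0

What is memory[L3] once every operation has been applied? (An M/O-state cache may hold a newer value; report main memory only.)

1. P0: store L0 := 63  bus=[BusRdX]  L0: P0=M P1=I P2=I  mem[L0]=60
2. P0: store L0 := 47  bus=[-]  L0: P0=M P1=I P2=I  mem[L0]=60
3. P2: store L0 := 93  bus=[BusRdX,Flush]  L0: P0=I P1=I P2=M  mem[L0]=47
4. P2: load  L2  bus=[BusRd]  L2: P0=I P1=I P2=S  mem[L2]=80
5. P2: load  L0  bus=[-]  L0: P0=I P1=I P2=M  mem[L0]=47
6. P0: load  L0  bus=[BusRd,Flush]  L0: P0=S P1=I P2=S  mem[L0]=93
7. P2: store L0 := 34  bus=[BusRdX]  L0: P0=I P1=I P2=M  mem[L0]=93
8. P1: load  L0  bus=[BusRd,Flush]  L0: P0=I P1=S P2=S  mem[L0]=34
9. P1: store L3 := 16  bus=[BusRdX]  L3: P0=I P1=M P2=I  mem[L3]=10
10. P0: store L3 := 57  bus=[BusRdX,Flush]  L3: P0=M P1=I P2=I  mem[L3]=16
11. P0: load  L0  bus=[BusRd]  L0: P0=S P1=S P2=S  mem[L0]=34
12. P2: store L0 := 32  bus=[BusRdX]  L0: P0=I P1=I P2=M  mem[L0]=34
13. P0: load  L0  bus=[BusRd,Flush]  L0: P0=S P1=I P2=S  mem[L0]=32
14. P0: store L0 := 63  bus=[BusRdX]  L0: P0=M P1=I P2=I  mem[L0]=32
15. P0: load  L0  bus=[-]  L0: P0=M P1=I P2=I  mem[L0]=32
16. P1: store L0 := 30  bus=[BusRdX,Flush]  L0: P0=I P1=M P2=I  mem[L0]=63
17. P0: store L0 := 94  bus=[BusRdX,Flush]  L0: P0=M P1=I P2=I  mem[L0]=30
18. P2: load  L0  bus=[BusRd,Flush]  L0: P0=S P1=I P2=S  mem[L0]=94
19. P1: load  L0  bus=[BusRd]  L0: P0=S P1=S P2=S  mem[L0]=94
20. P1: store L0 := 67  bus=[BusRdX]  L0: P0=I P1=M P2=I  mem[L0]=94
21. P0: load  L3  bus=[-]  L3: P0=M P1=I P2=I  mem[L3]=16
22. P2: load  L0  bus=[BusRd,Flush]  L0: P0=I P1=S P2=S  mem[L0]=67
23. P1: store L0 := 37  bus=[BusRdX]  L0: P0=I P1=M P2=I  mem[L0]=67
24. P2: store L0 := 71  bus=[BusRdX,Flush]  L0: P0=I P1=I P2=M  mem[L0]=37
25. P2: store L0 := 78  bus=[-]  L0: P0=I P1=I P2=M  mem[L0]=37
26. P0: store L0 := 44  bus=[BusRdX,Flush]  L0: P0=M P1=I P2=I  mem[L0]=78
27. P1: load  L0  bus=[BusRd,Flush]  L0: P0=S P1=S P2=I  mem[L0]=44
28. P1: load  L0  bus=[-]  L0: P0=S P1=S P2=I  mem[L0]=44

memory[L3] = 16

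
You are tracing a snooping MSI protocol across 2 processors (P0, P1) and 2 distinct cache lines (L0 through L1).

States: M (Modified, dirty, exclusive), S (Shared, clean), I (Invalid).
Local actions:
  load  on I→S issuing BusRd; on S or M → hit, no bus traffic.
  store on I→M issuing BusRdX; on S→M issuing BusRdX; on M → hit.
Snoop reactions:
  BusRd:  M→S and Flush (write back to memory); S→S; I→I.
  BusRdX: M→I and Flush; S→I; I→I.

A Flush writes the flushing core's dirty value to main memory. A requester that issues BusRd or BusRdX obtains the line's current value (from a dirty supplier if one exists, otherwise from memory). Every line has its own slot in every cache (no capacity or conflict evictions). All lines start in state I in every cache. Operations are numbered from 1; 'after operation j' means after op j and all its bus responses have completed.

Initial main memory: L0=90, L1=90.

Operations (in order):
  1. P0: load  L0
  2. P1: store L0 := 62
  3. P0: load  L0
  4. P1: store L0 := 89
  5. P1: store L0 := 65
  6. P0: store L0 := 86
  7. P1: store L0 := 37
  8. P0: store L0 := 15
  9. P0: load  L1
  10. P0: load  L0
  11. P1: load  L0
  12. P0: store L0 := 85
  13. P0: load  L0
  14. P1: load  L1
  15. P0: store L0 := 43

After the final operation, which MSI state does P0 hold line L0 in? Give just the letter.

state = M

1. P0: load  L0  bus=[BusRd]  L0: P0=S P1=I  mem[L0]=90
2. P1: store L0 := 62  bus=[BusRdX]  L0: P0=I P1=M  mem[L0]=90
3. P0: load  L0  bus=[BusRd,Flush]  L0: P0=S P1=S  mem[L0]=62
4. P1: store L0 := 89  bus=[BusRdX]  L0: P0=I P1=M  mem[L0]=62
5. P1: store L0 := 65  bus=[-]  L0: P0=I P1=M  mem[L0]=62
6. P0: store L0 := 86  bus=[BusRdX,Flush]  L0: P0=M P1=I  mem[L0]=65
7. P1: store L0 := 37  bus=[BusRdX,Flush]  L0: P0=I P1=M  mem[L0]=86
8. P0: store L0 := 15  bus=[BusRdX,Flush]  L0: P0=M P1=I  mem[L0]=37
9. P0: load  L1  bus=[BusRd]  L1: P0=S P1=I  mem[L1]=90
10. P0: load  L0  bus=[-]  L0: P0=M P1=I  mem[L0]=37
11. P1: load  L0  bus=[BusRd,Flush]  L0: P0=S P1=S  mem[L0]=15
12. P0: store L0 := 85  bus=[BusRdX]  L0: P0=M P1=I  mem[L0]=15
13. P0: load  L0  bus=[-]  L0: P0=M P1=I  mem[L0]=15
14. P1: load  L1  bus=[BusRd]  L1: P0=S P1=S  mem[L1]=90
15. P0: store L0 := 43  bus=[-]  L0: P0=M P1=I  mem[L0]=15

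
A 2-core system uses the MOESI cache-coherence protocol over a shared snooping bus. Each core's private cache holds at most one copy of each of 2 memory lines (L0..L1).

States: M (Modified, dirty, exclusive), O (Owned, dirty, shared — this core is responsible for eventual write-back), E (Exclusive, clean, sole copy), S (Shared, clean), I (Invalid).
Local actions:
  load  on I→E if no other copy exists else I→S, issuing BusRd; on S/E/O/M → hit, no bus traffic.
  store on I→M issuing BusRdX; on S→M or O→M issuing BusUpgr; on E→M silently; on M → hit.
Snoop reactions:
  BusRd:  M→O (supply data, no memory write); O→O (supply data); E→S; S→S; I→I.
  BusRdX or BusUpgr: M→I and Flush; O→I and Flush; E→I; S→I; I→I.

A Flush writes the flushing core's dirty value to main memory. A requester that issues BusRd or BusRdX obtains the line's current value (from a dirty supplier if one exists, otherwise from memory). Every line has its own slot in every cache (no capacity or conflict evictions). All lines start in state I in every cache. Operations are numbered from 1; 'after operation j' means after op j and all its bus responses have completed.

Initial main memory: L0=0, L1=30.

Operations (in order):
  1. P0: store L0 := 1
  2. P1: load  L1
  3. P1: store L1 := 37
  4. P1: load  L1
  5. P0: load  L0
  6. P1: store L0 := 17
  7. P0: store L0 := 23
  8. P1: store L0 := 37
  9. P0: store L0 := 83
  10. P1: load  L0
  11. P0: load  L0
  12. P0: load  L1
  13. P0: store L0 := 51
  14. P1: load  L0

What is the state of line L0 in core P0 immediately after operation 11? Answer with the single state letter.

state = O

  op1 P0: store L0 := 1 → M/I on L0; bus BusRdX; mem=0
  op2 P1: load  L1 → I/E on L1; bus BusRd; mem=30
  op3 P1: store L1 := 37 → I/M on L1; bus (none); mem=30
  op4 P1: load  L1 → I/M on L1; bus (none); mem=30
  op5 P0: load  L0 → M/I on L0; bus (none); mem=0
  op6 P1: store L0 := 17 → I/M on L0; bus BusRdX Flush; mem=1
  op7 P0: store L0 := 23 → M/I on L0; bus BusRdX Flush; mem=17
  op8 P1: store L0 := 37 → I/M on L0; bus BusRdX Flush; mem=23
  op9 P0: store L0 := 83 → M/I on L0; bus BusRdX Flush; mem=37
  op10 P1: load  L0 → O/S on L0; bus BusRd; mem=37
  op11 P0: load  L0 → O/S on L0; bus (none); mem=37
  op12 P0: load  L1 → S/O on L1; bus BusRd; mem=30
  op13 P0: store L0 := 51 → M/I on L0; bus BusUpgr; mem=37
  op14 P1: load  L0 → O/S on L0; bus BusRd; mem=37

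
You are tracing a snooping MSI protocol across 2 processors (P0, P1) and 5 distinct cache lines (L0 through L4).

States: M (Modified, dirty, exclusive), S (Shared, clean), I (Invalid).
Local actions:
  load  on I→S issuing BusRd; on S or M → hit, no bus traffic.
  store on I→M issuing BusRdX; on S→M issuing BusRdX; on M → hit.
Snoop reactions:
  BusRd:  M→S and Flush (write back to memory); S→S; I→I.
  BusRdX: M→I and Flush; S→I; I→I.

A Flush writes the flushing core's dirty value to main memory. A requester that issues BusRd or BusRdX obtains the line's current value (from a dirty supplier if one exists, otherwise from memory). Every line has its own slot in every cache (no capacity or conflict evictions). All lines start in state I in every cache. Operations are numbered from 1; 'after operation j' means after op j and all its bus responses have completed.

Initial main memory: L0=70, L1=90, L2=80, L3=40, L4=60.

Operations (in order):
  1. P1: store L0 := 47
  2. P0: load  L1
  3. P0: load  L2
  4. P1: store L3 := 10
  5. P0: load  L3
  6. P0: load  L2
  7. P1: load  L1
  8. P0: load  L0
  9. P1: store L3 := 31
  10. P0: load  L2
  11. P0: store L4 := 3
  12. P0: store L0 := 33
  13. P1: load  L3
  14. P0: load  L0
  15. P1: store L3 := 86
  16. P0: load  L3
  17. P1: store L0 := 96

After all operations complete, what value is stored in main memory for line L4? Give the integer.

memory[L4] = 60

step 1: P1: store L0 := 47  ⟶  IM  (L0)  txn=BusRdX  M[L0]=70
step 2: P0: load  L1  ⟶  SI  (L1)  txn=BusRd  M[L1]=90
step 3: P0: load  L2  ⟶  SI  (L2)  txn=BusRd  M[L2]=80
step 4: P1: store L3 := 10  ⟶  IM  (L3)  txn=BusRdX  M[L3]=40
step 5: P0: load  L3  ⟶  SS  (L3)  txn=BusRd+Flush  M[L3]=10
step 6: P0: load  L2  ⟶  SI  (L2)  txn=∅  M[L2]=80
step 7: P1: load  L1  ⟶  SS  (L1)  txn=BusRd  M[L1]=90
step 8: P0: load  L0  ⟶  SS  (L0)  txn=BusRd+Flush  M[L0]=47
step 9: P1: store L3 := 31  ⟶  IM  (L3)  txn=BusRdX  M[L3]=10
step 10: P0: load  L2  ⟶  SI  (L2)  txn=∅  M[L2]=80
step 11: P0: store L4 := 3  ⟶  MI  (L4)  txn=BusRdX  M[L4]=60
step 12: P0: store L0 := 33  ⟶  MI  (L0)  txn=BusRdX  M[L0]=47
step 13: P1: load  L3  ⟶  IM  (L3)  txn=∅  M[L3]=10
step 14: P0: load  L0  ⟶  MI  (L0)  txn=∅  M[L0]=47
step 15: P1: store L3 := 86  ⟶  IM  (L3)  txn=∅  M[L3]=10
step 16: P0: load  L3  ⟶  SS  (L3)  txn=BusRd+Flush  M[L3]=86
step 17: P1: store L0 := 96  ⟶  IM  (L0)  txn=BusRdX+Flush  M[L0]=33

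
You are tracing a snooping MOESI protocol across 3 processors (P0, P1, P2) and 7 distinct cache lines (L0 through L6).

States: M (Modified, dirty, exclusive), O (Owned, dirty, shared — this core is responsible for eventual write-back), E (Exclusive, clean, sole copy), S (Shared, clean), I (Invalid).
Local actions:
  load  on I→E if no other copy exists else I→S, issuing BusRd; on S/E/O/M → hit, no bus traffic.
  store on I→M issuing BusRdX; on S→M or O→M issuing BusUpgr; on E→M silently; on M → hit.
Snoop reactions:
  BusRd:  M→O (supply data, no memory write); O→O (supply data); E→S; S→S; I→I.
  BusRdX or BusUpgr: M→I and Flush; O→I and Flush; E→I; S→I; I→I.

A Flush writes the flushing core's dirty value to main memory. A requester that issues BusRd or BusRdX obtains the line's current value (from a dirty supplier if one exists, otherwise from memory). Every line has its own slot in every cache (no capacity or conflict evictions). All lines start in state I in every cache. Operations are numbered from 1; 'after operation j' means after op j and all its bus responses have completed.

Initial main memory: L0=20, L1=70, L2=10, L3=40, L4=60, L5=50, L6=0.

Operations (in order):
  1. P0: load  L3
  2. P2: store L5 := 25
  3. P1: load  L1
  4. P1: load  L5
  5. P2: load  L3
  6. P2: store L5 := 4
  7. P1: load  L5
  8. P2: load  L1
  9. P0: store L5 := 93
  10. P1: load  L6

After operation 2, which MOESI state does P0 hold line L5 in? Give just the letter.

state = I

step 1: P0: load  L3  ⟶  EII  (L3)  txn=BusRd  M[L3]=40
step 2: P2: store L5 := 25  ⟶  IIM  (L5)  txn=BusRdX  M[L5]=50
step 3: P1: load  L1  ⟶  IEI  (L1)  txn=BusRd  M[L1]=70
step 4: P1: load  L5  ⟶  ISO  (L5)  txn=BusRd  M[L5]=50
step 5: P2: load  L3  ⟶  SIS  (L3)  txn=BusRd  M[L3]=40
step 6: P2: store L5 := 4  ⟶  IIM  (L5)  txn=BusUpgr  M[L5]=50
step 7: P1: load  L5  ⟶  ISO  (L5)  txn=BusRd  M[L5]=50
step 8: P2: load  L1  ⟶  ISS  (L1)  txn=BusRd  M[L1]=70
step 9: P0: store L5 := 93  ⟶  MII  (L5)  txn=BusRdX+Flush  M[L5]=4
step 10: P1: load  L6  ⟶  IEI  (L6)  txn=BusRd  M[L6]=0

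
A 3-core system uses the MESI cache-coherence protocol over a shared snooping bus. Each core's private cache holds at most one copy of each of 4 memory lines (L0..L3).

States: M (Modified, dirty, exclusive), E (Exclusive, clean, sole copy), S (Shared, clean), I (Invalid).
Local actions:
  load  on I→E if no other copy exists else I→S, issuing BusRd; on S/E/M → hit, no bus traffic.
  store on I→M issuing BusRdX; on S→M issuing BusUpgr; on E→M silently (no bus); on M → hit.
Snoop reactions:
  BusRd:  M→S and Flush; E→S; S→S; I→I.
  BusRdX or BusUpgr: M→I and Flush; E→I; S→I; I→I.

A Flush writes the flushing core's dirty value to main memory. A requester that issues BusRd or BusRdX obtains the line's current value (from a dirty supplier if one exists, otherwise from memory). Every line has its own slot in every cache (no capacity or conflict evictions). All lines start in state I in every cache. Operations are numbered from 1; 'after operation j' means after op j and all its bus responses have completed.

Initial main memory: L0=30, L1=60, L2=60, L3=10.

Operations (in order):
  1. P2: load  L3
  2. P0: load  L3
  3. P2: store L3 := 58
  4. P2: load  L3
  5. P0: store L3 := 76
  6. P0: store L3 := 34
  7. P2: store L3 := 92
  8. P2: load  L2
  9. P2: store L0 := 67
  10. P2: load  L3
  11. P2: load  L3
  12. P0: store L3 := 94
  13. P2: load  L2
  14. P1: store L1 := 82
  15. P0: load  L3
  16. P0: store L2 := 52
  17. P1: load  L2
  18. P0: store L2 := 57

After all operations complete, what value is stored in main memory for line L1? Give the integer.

1. P2: load  L3  bus=[BusRd]  L3: P0=I P1=I P2=E  mem[L3]=10
2. P0: load  L3  bus=[BusRd]  L3: P0=S P1=I P2=S  mem[L3]=10
3. P2: store L3 := 58  bus=[BusUpgr]  L3: P0=I P1=I P2=M  mem[L3]=10
4. P2: load  L3  bus=[-]  L3: P0=I P1=I P2=M  mem[L3]=10
5. P0: store L3 := 76  bus=[BusRdX,Flush]  L3: P0=M P1=I P2=I  mem[L3]=58
6. P0: store L3 := 34  bus=[-]  L3: P0=M P1=I P2=I  mem[L3]=58
7. P2: store L3 := 92  bus=[BusRdX,Flush]  L3: P0=I P1=I P2=M  mem[L3]=34
8. P2: load  L2  bus=[BusRd]  L2: P0=I P1=I P2=E  mem[L2]=60
9. P2: store L0 := 67  bus=[BusRdX]  L0: P0=I P1=I P2=M  mem[L0]=30
10. P2: load  L3  bus=[-]  L3: P0=I P1=I P2=M  mem[L3]=34
11. P2: load  L3  bus=[-]  L3: P0=I P1=I P2=M  mem[L3]=34
12. P0: store L3 := 94  bus=[BusRdX,Flush]  L3: P0=M P1=I P2=I  mem[L3]=92
13. P2: load  L2  bus=[-]  L2: P0=I P1=I P2=E  mem[L2]=60
14. P1: store L1 := 82  bus=[BusRdX]  L1: P0=I P1=M P2=I  mem[L1]=60
15. P0: load  L3  bus=[-]  L3: P0=M P1=I P2=I  mem[L3]=92
16. P0: store L2 := 52  bus=[BusRdX]  L2: P0=M P1=I P2=I  mem[L2]=60
17. P1: load  L2  bus=[BusRd,Flush]  L2: P0=S P1=S P2=I  mem[L2]=52
18. P0: store L2 := 57  bus=[BusUpgr]  L2: P0=M P1=I P2=I  mem[L2]=52

memory[L1] = 60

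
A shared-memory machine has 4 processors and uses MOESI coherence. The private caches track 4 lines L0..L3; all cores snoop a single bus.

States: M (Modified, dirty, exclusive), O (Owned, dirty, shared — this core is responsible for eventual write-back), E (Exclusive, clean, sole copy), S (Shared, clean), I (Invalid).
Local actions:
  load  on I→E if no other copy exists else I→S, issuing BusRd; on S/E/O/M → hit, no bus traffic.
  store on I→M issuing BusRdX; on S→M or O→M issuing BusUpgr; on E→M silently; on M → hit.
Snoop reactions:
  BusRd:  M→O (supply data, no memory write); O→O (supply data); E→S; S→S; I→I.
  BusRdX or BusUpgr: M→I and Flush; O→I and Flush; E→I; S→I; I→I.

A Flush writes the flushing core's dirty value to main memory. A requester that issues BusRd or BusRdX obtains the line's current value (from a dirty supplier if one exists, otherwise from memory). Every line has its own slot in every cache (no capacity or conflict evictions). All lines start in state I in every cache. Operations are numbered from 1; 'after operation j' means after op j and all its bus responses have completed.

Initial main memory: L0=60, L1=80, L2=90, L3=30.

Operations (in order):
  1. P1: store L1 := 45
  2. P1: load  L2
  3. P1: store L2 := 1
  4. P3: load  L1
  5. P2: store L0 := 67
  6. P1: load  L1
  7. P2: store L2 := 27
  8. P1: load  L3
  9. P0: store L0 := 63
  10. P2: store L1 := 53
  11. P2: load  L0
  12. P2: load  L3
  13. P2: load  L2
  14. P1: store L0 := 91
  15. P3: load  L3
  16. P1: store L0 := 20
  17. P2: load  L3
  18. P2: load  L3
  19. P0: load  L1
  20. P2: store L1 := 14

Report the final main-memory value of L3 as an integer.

1. P1: store L1 := 45  bus=[BusRdX]  L1: P0=I P1=M P2=I P3=I  mem[L1]=80
2. P1: load  L2  bus=[BusRd]  L2: P0=I P1=E P2=I P3=I  mem[L2]=90
3. P1: store L2 := 1  bus=[-]  L2: P0=I P1=M P2=I P3=I  mem[L2]=90
4. P3: load  L1  bus=[BusRd]  L1: P0=I P1=O P2=I P3=S  mem[L1]=80
5. P2: store L0 := 67  bus=[BusRdX]  L0: P0=I P1=I P2=M P3=I  mem[L0]=60
6. P1: load  L1  bus=[-]  L1: P0=I P1=O P2=I P3=S  mem[L1]=80
7. P2: store L2 := 27  bus=[BusRdX,Flush]  L2: P0=I P1=I P2=M P3=I  mem[L2]=1
8. P1: load  L3  bus=[BusRd]  L3: P0=I P1=E P2=I P3=I  mem[L3]=30
9. P0: store L0 := 63  bus=[BusRdX,Flush]  L0: P0=M P1=I P2=I P3=I  mem[L0]=67
10. P2: store L1 := 53  bus=[BusRdX,Flush]  L1: P0=I P1=I P2=M P3=I  mem[L1]=45
11. P2: load  L0  bus=[BusRd]  L0: P0=O P1=I P2=S P3=I  mem[L0]=67
12. P2: load  L3  bus=[BusRd]  L3: P0=I P1=S P2=S P3=I  mem[L3]=30
13. P2: load  L2  bus=[-]  L2: P0=I P1=I P2=M P3=I  mem[L2]=1
14. P1: store L0 := 91  bus=[BusRdX,Flush]  L0: P0=I P1=M P2=I P3=I  mem[L0]=63
15. P3: load  L3  bus=[BusRd]  L3: P0=I P1=S P2=S P3=S  mem[L3]=30
16. P1: store L0 := 20  bus=[-]  L0: P0=I P1=M P2=I P3=I  mem[L0]=63
17. P2: load  L3  bus=[-]  L3: P0=I P1=S P2=S P3=S  mem[L3]=30
18. P2: load  L3  bus=[-]  L3: P0=I P1=S P2=S P3=S  mem[L3]=30
19. P0: load  L1  bus=[BusRd]  L1: P0=S P1=I P2=O P3=I  mem[L1]=45
20. P2: store L1 := 14  bus=[BusUpgr]  L1: P0=I P1=I P2=M P3=I  mem[L1]=45

memory[L3] = 30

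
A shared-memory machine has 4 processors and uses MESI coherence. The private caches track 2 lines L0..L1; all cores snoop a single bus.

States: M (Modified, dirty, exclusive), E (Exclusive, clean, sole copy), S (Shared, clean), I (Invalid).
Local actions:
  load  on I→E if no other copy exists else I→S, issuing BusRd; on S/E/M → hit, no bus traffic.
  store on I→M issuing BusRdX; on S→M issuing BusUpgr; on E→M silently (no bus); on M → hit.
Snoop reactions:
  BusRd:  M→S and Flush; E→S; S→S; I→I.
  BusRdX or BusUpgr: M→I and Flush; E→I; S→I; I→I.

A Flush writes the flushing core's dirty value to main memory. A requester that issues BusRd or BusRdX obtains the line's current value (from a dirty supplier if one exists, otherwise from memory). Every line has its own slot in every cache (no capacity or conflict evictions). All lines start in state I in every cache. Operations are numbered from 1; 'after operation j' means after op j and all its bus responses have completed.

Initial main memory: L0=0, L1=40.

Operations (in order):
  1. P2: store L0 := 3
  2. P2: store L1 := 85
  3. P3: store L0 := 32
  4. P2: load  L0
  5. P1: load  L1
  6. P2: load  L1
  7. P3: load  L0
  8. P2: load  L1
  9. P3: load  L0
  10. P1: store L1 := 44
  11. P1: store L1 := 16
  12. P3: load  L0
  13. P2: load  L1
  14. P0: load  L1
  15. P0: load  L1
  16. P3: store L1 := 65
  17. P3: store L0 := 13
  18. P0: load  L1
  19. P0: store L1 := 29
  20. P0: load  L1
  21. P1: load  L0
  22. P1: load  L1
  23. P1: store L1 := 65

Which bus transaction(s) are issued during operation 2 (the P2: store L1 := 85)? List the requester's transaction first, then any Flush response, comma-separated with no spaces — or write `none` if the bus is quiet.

step 1: P2: store L0 := 3  ⟶  IIMI  (L0)  txn=BusRdX  M[L0]=0
step 2: P2: store L1 := 85  ⟶  IIMI  (L1)  txn=BusRdX  M[L1]=40
step 3: P3: store L0 := 32  ⟶  IIIM  (L0)  txn=BusRdX+Flush  M[L0]=3
step 4: P2: load  L0  ⟶  IISS  (L0)  txn=BusRd+Flush  M[L0]=32
step 5: P1: load  L1  ⟶  ISSI  (L1)  txn=BusRd+Flush  M[L1]=85
step 6: P2: load  L1  ⟶  ISSI  (L1)  txn=∅  M[L1]=85
step 7: P3: load  L0  ⟶  IISS  (L0)  txn=∅  M[L0]=32
step 8: P2: load  L1  ⟶  ISSI  (L1)  txn=∅  M[L1]=85
step 9: P3: load  L0  ⟶  IISS  (L0)  txn=∅  M[L0]=32
step 10: P1: store L1 := 44  ⟶  IMII  (L1)  txn=BusUpgr  M[L1]=85
step 11: P1: store L1 := 16  ⟶  IMII  (L1)  txn=∅  M[L1]=85
step 12: P3: load  L0  ⟶  IISS  (L0)  txn=∅  M[L0]=32
step 13: P2: load  L1  ⟶  ISSI  (L1)  txn=BusRd+Flush  M[L1]=16
step 14: P0: load  L1  ⟶  SSSI  (L1)  txn=BusRd  M[L1]=16
step 15: P0: load  L1  ⟶  SSSI  (L1)  txn=∅  M[L1]=16
step 16: P3: store L1 := 65  ⟶  IIIM  (L1)  txn=BusRdX  M[L1]=16
step 17: P3: store L0 := 13  ⟶  IIIM  (L0)  txn=BusUpgr  M[L0]=32
step 18: P0: load  L1  ⟶  SIIS  (L1)  txn=BusRd+Flush  M[L1]=65
step 19: P0: store L1 := 29  ⟶  MIII  (L1)  txn=BusUpgr  M[L1]=65
step 20: P0: load  L1  ⟶  MIII  (L1)  txn=∅  M[L1]=65
step 21: P1: load  L0  ⟶  ISIS  (L0)  txn=BusRd+Flush  M[L0]=13
step 22: P1: load  L1  ⟶  SSII  (L1)  txn=BusRd+Flush  M[L1]=29
step 23: P1: store L1 := 65  ⟶  IMII  (L1)  txn=BusUpgr  M[L1]=29

bus = BusRdX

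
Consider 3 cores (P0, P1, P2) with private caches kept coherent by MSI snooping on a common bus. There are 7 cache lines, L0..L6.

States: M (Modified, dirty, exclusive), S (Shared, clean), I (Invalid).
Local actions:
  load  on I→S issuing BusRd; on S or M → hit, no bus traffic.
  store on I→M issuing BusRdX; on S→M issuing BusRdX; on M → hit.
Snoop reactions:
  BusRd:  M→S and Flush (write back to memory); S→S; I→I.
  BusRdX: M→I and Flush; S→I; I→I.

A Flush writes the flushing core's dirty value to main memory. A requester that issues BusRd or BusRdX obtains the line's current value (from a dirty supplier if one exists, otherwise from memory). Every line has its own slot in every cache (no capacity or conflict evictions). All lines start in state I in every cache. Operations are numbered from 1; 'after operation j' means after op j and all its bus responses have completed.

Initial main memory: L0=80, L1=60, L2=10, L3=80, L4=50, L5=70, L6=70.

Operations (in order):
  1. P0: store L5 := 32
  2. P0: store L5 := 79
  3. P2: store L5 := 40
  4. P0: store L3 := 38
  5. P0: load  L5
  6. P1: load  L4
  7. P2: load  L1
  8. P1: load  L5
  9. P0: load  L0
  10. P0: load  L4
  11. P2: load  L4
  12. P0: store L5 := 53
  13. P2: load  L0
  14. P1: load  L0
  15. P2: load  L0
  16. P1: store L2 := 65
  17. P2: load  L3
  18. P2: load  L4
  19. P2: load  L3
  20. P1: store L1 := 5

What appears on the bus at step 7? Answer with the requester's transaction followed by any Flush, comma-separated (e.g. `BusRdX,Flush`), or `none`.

  op1 P0: store L5 := 32 → M/I/I on L5; bus BusRdX; mem=70
  op2 P0: store L5 := 79 → M/I/I on L5; bus (none); mem=70
  op3 P2: store L5 := 40 → I/I/M on L5; bus BusRdX Flush; mem=79
  op4 P0: store L3 := 38 → M/I/I on L3; bus BusRdX; mem=80
  op5 P0: load  L5 → S/I/S on L5; bus BusRd Flush; mem=40
  op6 P1: load  L4 → I/S/I on L4; bus BusRd; mem=50
  op7 P2: load  L1 → I/I/S on L1; bus BusRd; mem=60
  op8 P1: load  L5 → S/S/S on L5; bus BusRd; mem=40
  op9 P0: load  L0 → S/I/I on L0; bus BusRd; mem=80
  op10 P0: load  L4 → S/S/I on L4; bus BusRd; mem=50
  op11 P2: load  L4 → S/S/S on L4; bus BusRd; mem=50
  op12 P0: store L5 := 53 → M/I/I on L5; bus BusRdX; mem=40
  op13 P2: load  L0 → S/I/S on L0; bus BusRd; mem=80
  op14 P1: load  L0 → S/S/S on L0; bus BusRd; mem=80
  op15 P2: load  L0 → S/S/S on L0; bus (none); mem=80
  op16 P1: store L2 := 65 → I/M/I on L2; bus BusRdX; mem=10
  op17 P2: load  L3 → S/I/S on L3; bus BusRd Flush; mem=38
  op18 P2: load  L4 → S/S/S on L4; bus (none); mem=50
  op19 P2: load  L3 → S/I/S on L3; bus (none); mem=38
  op20 P1: store L1 := 5 → I/M/I on L1; bus BusRdX; mem=60

bus = BusRd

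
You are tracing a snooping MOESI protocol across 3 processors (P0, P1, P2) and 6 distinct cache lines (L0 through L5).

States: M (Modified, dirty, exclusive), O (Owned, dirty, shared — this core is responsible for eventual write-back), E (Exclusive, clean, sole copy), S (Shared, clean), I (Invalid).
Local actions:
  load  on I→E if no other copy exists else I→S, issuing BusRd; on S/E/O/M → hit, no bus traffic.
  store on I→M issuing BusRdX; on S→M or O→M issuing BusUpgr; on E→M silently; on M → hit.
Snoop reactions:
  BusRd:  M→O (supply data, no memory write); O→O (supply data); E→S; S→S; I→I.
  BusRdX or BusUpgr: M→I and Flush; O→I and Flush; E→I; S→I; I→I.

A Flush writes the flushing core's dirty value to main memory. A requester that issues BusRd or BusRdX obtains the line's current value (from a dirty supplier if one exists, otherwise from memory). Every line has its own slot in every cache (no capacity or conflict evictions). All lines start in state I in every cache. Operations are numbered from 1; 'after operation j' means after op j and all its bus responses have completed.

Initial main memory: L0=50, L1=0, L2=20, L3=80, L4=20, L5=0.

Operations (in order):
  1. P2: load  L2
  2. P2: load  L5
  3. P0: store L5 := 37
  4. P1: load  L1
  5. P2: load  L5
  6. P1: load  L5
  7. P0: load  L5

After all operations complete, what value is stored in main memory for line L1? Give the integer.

  op1 P2: load  L2 → I/I/E on L2; bus BusRd; mem=20
  op2 P2: load  L5 → I/I/E on L5; bus BusRd; mem=0
  op3 P0: store L5 := 37 → M/I/I on L5; bus BusRdX; mem=0
  op4 P1: load  L1 → I/E/I on L1; bus BusRd; mem=0
  op5 P2: load  L5 → O/I/S on L5; bus BusRd; mem=0
  op6 P1: load  L5 → O/S/S on L5; bus BusRd; mem=0
  op7 P0: load  L5 → O/S/S on L5; bus (none); mem=0

memory[L1] = 0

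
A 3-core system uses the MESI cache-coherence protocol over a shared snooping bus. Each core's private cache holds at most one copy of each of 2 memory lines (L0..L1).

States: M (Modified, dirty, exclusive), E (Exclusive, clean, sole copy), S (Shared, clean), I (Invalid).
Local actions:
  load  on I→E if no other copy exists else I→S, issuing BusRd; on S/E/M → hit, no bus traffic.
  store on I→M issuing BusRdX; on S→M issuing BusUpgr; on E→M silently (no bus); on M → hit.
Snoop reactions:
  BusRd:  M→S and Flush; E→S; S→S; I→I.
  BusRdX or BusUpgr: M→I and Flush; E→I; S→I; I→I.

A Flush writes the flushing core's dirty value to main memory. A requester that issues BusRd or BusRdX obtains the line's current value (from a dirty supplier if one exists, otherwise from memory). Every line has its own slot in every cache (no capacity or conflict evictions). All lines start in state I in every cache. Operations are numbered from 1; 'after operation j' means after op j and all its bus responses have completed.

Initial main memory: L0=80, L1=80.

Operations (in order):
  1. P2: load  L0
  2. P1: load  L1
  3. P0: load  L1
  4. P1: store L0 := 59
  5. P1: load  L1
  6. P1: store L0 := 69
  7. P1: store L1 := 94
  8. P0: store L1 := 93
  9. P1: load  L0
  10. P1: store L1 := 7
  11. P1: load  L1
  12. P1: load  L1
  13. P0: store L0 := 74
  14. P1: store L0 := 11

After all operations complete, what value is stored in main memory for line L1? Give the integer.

  op1 P2: load  L0 → I/I/E on L0; bus BusRd; mem=80
  op2 P1: load  L1 → I/E/I on L1; bus BusRd; mem=80
  op3 P0: load  L1 → S/S/I on L1; bus BusRd; mem=80
  op4 P1: store L0 := 59 → I/M/I on L0; bus BusRdX; mem=80
  op5 P1: load  L1 → S/S/I on L1; bus (none); mem=80
  op6 P1: store L0 := 69 → I/M/I on L0; bus (none); mem=80
  op7 P1: store L1 := 94 → I/M/I on L1; bus BusUpgr; mem=80
  op8 P0: store L1 := 93 → M/I/I on L1; bus BusRdX Flush; mem=94
  op9 P1: load  L0 → I/M/I on L0; bus (none); mem=80
  op10 P1: store L1 := 7 → I/M/I on L1; bus BusRdX Flush; mem=93
  op11 P1: load  L1 → I/M/I on L1; bus (none); mem=93
  op12 P1: load  L1 → I/M/I on L1; bus (none); mem=93
  op13 P0: store L0 := 74 → M/I/I on L0; bus BusRdX Flush; mem=69
  op14 P1: store L0 := 11 → I/M/I on L0; bus BusRdX Flush; mem=74

memory[L1] = 93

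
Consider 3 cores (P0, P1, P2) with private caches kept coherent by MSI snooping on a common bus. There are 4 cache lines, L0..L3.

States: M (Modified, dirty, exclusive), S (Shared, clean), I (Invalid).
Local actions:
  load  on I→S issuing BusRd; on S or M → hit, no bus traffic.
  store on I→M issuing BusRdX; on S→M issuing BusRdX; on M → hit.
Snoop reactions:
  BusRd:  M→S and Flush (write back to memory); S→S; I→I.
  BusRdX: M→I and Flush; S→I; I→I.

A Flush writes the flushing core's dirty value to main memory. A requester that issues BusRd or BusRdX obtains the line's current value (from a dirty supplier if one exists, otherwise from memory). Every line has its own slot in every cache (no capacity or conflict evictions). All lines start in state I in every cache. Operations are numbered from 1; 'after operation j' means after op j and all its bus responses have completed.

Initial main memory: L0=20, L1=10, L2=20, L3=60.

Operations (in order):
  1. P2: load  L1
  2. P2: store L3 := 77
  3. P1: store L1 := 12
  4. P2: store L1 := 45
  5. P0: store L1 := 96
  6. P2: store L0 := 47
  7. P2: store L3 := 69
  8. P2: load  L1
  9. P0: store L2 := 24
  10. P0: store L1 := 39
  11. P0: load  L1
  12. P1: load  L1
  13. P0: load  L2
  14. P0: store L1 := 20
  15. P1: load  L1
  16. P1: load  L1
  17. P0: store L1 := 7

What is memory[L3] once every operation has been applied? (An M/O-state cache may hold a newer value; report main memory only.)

  op1 P2: load  L1 → I/I/S on L1; bus BusRd; mem=10
  op2 P2: store L3 := 77 → I/I/M on L3; bus BusRdX; mem=60
  op3 P1: store L1 := 12 → I/M/I on L1; bus BusRdX; mem=10
  op4 P2: store L1 := 45 → I/I/M on L1; bus BusRdX Flush; mem=12
  op5 P0: store L1 := 96 → M/I/I on L1; bus BusRdX Flush; mem=45
  op6 P2: store L0 := 47 → I/I/M on L0; bus BusRdX; mem=20
  op7 P2: store L3 := 69 → I/I/M on L3; bus (none); mem=60
  op8 P2: load  L1 → S/I/S on L1; bus BusRd Flush; mem=96
  op9 P0: store L2 := 24 → M/I/I on L2; bus BusRdX; mem=20
  op10 P0: store L1 := 39 → M/I/I on L1; bus BusRdX; mem=96
  op11 P0: load  L1 → M/I/I on L1; bus (none); mem=96
  op12 P1: load  L1 → S/S/I on L1; bus BusRd Flush; mem=39
  op13 P0: load  L2 → M/I/I on L2; bus (none); mem=20
  op14 P0: store L1 := 20 → M/I/I on L1; bus BusRdX; mem=39
  op15 P1: load  L1 → S/S/I on L1; bus BusRd Flush; mem=20
  op16 P1: load  L1 → S/S/I on L1; bus (none); mem=20
  op17 P0: store L1 := 7 → M/I/I on L1; bus BusRdX; mem=20

memory[L3] = 60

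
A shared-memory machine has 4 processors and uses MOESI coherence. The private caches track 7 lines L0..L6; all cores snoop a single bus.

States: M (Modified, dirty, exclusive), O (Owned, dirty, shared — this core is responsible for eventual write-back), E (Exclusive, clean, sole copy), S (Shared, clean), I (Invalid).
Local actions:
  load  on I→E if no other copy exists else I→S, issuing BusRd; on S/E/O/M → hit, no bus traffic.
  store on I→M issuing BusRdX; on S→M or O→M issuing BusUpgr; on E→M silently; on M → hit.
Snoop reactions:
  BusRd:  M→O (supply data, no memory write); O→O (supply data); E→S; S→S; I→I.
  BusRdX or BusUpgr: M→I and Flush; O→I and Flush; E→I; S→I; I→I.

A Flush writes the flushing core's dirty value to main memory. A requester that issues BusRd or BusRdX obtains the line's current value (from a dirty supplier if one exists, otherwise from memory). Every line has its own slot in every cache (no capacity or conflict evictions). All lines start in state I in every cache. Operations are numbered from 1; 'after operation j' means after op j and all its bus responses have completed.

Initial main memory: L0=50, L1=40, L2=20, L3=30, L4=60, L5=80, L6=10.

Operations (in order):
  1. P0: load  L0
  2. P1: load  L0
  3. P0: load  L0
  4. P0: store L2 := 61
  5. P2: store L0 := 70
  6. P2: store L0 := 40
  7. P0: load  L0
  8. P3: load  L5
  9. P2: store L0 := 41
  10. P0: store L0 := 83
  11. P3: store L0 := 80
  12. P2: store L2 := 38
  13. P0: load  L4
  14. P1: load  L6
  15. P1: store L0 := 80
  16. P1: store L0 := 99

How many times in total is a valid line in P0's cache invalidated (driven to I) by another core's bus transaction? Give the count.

invalidations = 4

  op1 P0: load  L0 → E/I/I/I on L0; bus BusRd; mem=50
  op2 P1: load  L0 → S/S/I/I on L0; bus BusRd; mem=50
  op3 P0: load  L0 → S/S/I/I on L0; bus (none); mem=50
  op4 P0: store L2 := 61 → M/I/I/I on L2; bus BusRdX; mem=20
  op5 P2: store L0 := 70 → I/I/M/I on L0; bus BusRdX; mem=50
  op6 P2: store L0 := 40 → I/I/M/I on L0; bus (none); mem=50
  op7 P0: load  L0 → S/I/O/I on L0; bus BusRd; mem=50
  op8 P3: load  L5 → I/I/I/E on L5; bus BusRd; mem=80
  op9 P2: store L0 := 41 → I/I/M/I on L0; bus BusUpgr; mem=50
  op10 P0: store L0 := 83 → M/I/I/I on L0; bus BusRdX Flush; mem=41
  op11 P3: store L0 := 80 → I/I/I/M on L0; bus BusRdX Flush; mem=83
  op12 P2: store L2 := 38 → I/I/M/I on L2; bus BusRdX Flush; mem=61
  op13 P0: load  L4 → E/I/I/I on L4; bus BusRd; mem=60
  op14 P1: load  L6 → I/E/I/I on L6; bus BusRd; mem=10
  op15 P1: store L0 := 80 → I/M/I/I on L0; bus BusRdX Flush; mem=80
  op16 P1: store L0 := 99 → I/M/I/I on L0; bus (none); mem=80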